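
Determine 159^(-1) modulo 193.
Since 193 is prime, by Fermat 159^(-1) ≡ 159^{191} ≡ 17 (mod 193). Verify: 159 × 17 = 2703 ≡ 1 (mod 193)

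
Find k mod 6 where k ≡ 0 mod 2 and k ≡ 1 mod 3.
M = 2 × 3 = 6. M₁ = 3, y₁ ≡ 1 mod 2. M₂ = 2, y₂ ≡ 2 mod 3. k = 0×3×1 + 1×2×2 ≡ 4 mod 6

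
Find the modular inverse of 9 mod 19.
Since 19 is prime, by Fermat 9^(-1) ≡ 9^{17} ≡ 17 (mod 19). Verify: 9 × 17 = 153 ≡ 1 (mod 19)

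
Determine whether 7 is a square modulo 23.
By Euler's criterion: 7^{11} ≡ 22 (mod 23). Since this equals -1 (≡ 22), 7 is not a QR.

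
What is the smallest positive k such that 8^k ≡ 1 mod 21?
Powers of 8 mod 21: 8^1≡8, 8^2≡1. ord_21(8) = 2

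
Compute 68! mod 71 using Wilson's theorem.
(70)! = (68)! × (69) × (70) ≡ -1 mod 71. So (68)! ≡ -1 × [(70)(69)]^(-1) ≡ 35 mod 71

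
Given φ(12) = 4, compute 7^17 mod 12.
By Euler: 7^{4} ≡ 1 mod 12 since gcd(7, 12) = 1. 17 = 4×4 + 1. So 7^{17} ≡ 7^{1} ≡ 7 mod 12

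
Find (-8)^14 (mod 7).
Using Fermat: (-8)^{6} ≡ 1 (mod 7). 14 ≡ 2 (mod 6). So (-8)^{14} ≡ (-8)^{2} ≡ 1 (mod 7)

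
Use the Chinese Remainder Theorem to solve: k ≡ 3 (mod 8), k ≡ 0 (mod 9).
M = 8 × 9 = 72. M₁ = 9, y₁ ≡ 1 (mod 8). M₂ = 8, y₂ ≡ 8 (mod 9). k = 3×9×1 + 0×8×8 ≡ 27 (mod 72)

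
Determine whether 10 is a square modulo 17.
By Euler's criterion: 10^{8} ≡ 16 mod 17. Since this equals -1 (≡ 16), 10 is not a QR.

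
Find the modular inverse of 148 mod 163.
Since 163 is prime, by Fermat 148^(-1) ≡ 148^{161} ≡ 76 mod 163. Verify: 148 × 76 = 11248 ≡ 1 mod 163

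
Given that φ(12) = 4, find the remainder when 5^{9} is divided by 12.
By Euler: 5^{4} ≡ 1 (mod 12) since gcd(5, 12) = 1. 9 = 2×4 + 1. So 5^{9} ≡ 5^{1} ≡ 5 (mod 12)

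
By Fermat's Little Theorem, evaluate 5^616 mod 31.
By Fermat: 5^{30} ≡ 1 mod 31. 616 ≡ 16 mod 30. So 5^{616} ≡ 5^{16} ≡ 5 mod 31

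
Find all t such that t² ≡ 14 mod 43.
The square roots of 14 mod 43 are 10 and 33. Verify: 10² = 100 ≡ 14 mod 43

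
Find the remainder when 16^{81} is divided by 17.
By Fermat: 16^{16} ≡ 1 mod 17. 81 = 5×16 + 1. So 16^{81} ≡ 16^{1} ≡ 16 mod 17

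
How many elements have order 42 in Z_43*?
There are φ(43-1) = φ(42) = 12 primitive roots modulo 43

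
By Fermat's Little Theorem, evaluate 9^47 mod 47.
By Fermat: 9^{46} ≡ 1 mod 47. So 9^{47} = 9^{46} · 9^{1} ≡ 9^{1} ≡ 9 mod 47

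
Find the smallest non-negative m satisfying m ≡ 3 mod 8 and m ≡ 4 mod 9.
M = 8 × 9 = 72. M₁ = 9, y₁ ≡ 1 mod 8. M₂ = 8, y₂ ≡ 8 mod 9. m = 3×9×1 + 4×8×8 ≡ 67 mod 72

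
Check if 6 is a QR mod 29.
By Euler's criterion: 6^{14} ≡ 1 (mod 29). Since this equals 1, 6 is a QR.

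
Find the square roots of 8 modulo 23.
The square roots of 8 mod 23 are 13 and 10. Verify: 13² = 169 ≡ 8 mod 23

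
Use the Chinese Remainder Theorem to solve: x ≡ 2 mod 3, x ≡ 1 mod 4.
M = 3 × 4 = 12. M₁ = 4, y₁ ≡ 1 mod 3. M₂ = 3, y₂ ≡ 3 mod 4. x = 2×4×1 + 1×3×3 ≡ 5 mod 12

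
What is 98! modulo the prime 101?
(100)! = (98)! × (99) × (100) ≡ -1 (mod 101). So (98)! ≡ -1 × [(100)(99)]^(-1) ≡ 50 (mod 101)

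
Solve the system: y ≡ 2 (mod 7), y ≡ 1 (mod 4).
M = 7 × 4 = 28. M₁ = 4, y₁ ≡ 2 (mod 7). M₂ = 7, y₂ ≡ 3 (mod 4). y = 2×4×2 + 1×7×3 ≡ 9 (mod 28)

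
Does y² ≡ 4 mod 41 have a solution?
By Euler's criterion: 4^{20} ≡ 1 mod 41. Since this equals 1, 4 is a QR.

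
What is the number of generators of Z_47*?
Number of primitive roots mod 47 = φ(p-1) = φ(46) = 22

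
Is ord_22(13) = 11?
Powers of 13 mod 22: 13^1≡13, 13^2≡15, 13^3≡19, 13^4≡5, 13^5≡21, 13^6≡9, 13^7≡7, 13^8≡3, 13^9≡17, 13^10≡1. Already 13^10≡1, so the order is 10 < 11. No, the actual order is 10.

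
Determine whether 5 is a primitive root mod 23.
ord_23(5) divides 22. For each prime q|22: 5^{11}≡22, 5^{2}≡2, none ≡ 1. So 5 has order 22 and is a primitive root mod 23.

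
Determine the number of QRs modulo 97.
The squaring map on Z_97* is 2-to-1, so there are (96)/2 = 48 QRs.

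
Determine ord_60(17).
Powers of 17 mod 60: 17^1≡17, 17^2≡49, 17^3≡53, 17^4≡1. Order = 4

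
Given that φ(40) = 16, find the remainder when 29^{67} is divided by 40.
By Euler: 29^{16} ≡ 1 mod 40 since gcd(29, 40) = 1. 67 = 4×16 + 3. So 29^{67} ≡ 29^{3} ≡ 29 mod 40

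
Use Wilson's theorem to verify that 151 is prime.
(150)! mod 151 = 150. Since this equals -1 mod 151, Wilson confirms 151 is prime.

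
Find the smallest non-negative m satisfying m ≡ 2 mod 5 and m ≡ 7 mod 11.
M = 5 × 11 = 55. M₁ = 11, y₁ ≡ 1 mod 5. M₂ = 5, y₂ ≡ 9 mod 11. m = 2×11×1 + 7×5×9 ≡ 7 mod 55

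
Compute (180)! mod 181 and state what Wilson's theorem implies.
(180)! mod 181 = 180. Since this equals -1 (mod 181), Wilson confirms 181 is prime.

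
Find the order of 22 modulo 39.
Powers of 22 mod 39: 22^1≡22, 22^2≡16, 22^3≡1. Order = 3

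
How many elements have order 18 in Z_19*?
There are φ(19-1) = φ(18) = 6 primitive roots modulo 19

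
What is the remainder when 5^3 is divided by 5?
5^{3} = 125 ≡ 0 mod 5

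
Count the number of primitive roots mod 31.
Number of primitive roots mod 31 = φ(p-1) = φ(30) = 8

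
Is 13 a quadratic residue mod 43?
By Euler's criterion: 13^{21} ≡ 1 (mod 43). Since this equals 1, 13 is a QR.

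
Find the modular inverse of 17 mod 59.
Since 59 is prime, by Fermat 17^(-1) ≡ 17^{57} ≡ 7 mod 59. Verify: 17 × 7 = 119 ≡ 1 mod 59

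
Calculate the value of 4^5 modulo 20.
By repeated squaring mod 20: 4^{1}≡4, 4^{2}≡16, 4^{4}≡16. Then 4^{5} = 4^{4+1} ≡ 16 × 4 ≡ 4 mod 20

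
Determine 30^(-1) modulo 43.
Since 43 is prime, by Fermat 30^(-1) ≡ 30^{41} ≡ 33 mod 43. Verify: 30 × 33 = 990 ≡ 1 mod 43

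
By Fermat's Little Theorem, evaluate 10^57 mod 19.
By Fermat: 10^{18} ≡ 1 (mod 19). 57 = 3×18 + 3. So 10^{57} ≡ 10^{3} ≡ 12 (mod 19)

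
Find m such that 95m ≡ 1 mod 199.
Since 199 is prime, by Fermat 95^(-1) ≡ 95^{197} ≡ 44 mod 199. Verify: 95 × 44 = 4180 ≡ 1 mod 199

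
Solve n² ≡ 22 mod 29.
The square roots of 22 mod 29 are 15 and 14. Verify: 15² = 225 ≡ 22 mod 29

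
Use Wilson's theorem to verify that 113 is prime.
(112)! mod 113 = 112. Since this equals -1 (mod 113), Wilson confirms 113 is prime.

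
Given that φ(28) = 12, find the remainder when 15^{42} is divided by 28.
By Euler: 15^{12} ≡ 1 (mod 28) since gcd(15, 28) = 1. 42 = 3×12 + 6. So 15^{42} ≡ 15^{6} ≡ 1 (mod 28)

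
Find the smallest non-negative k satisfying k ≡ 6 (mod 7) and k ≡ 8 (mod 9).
M = 7 × 9 = 63. M₁ = 9, y₁ ≡ 4 (mod 7). M₂ = 7, y₂ ≡ 4 (mod 9). k = 6×9×4 + 8×7×4 ≡ 62 (mod 63)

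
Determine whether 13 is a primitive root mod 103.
13^{17} ≡ 1 (mod 103) and 17 < 102, so ord_103(13) = 17 ≠ 102 and 13 is not a primitive root.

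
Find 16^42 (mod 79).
By repeated squaring (mod 79): 16^{1}≡16, 16^{2}≡19, 16^{4}≡45, 16^{8}≡50, 16^{16}≡51, 16^{32}≡73. Then 16^{42} = 16^{32+8+2} ≡ 73 × 50 × 19 ≡ 67 (mod 79)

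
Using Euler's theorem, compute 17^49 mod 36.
By Euler: 17^{12} ≡ 1 (mod 36) since gcd(17, 36) = 1. 49 = 4×12 + 1. So 17^{49} ≡ 17^{1} ≡ 17 (mod 36)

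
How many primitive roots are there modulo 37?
There are φ(37-1) = φ(36) = 12 primitive roots modulo 37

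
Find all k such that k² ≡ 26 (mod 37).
The square roots of 26 mod 37 are 10 and 27. Verify: 10² = 100 ≡ 26 (mod 37)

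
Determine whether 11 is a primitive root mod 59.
ord_59(11) divides 58. For each prime q|58: 11^{29}≡58, 11^{2}≡3, none ≡ 1. So 11 has order 58 and is a primitive root mod 59.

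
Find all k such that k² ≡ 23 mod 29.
The square roots of 23 mod 29 are 20 and 9. Verify: 20² = 400 ≡ 23 mod 29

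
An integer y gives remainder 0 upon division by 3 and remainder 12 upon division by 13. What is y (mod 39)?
M = 3 × 13 = 39. M₁ = 13, y₁ ≡ 1 (mod 3). M₂ = 3, y₂ ≡ 9 (mod 13). y = 0×13×1 + 12×3×9 ≡ 12 (mod 39)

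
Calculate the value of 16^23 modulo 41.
By repeated squaring mod 41: 16^{1}≡16, 16^{2}≡10, 16^{4}≡18, 16^{8}≡37, 16^{16}≡16. Then 16^{23} = 16^{16+4+2+1} ≡ 16 × 18 × 10 × 16 ≡ 37 mod 41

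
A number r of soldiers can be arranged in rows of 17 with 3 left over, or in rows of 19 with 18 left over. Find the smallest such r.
M = 17 × 19 = 323. M₁ = 19, y₁ ≡ 9 (mod 17). M₂ = 17, y₂ ≡ 9 (mod 19). r = 3×19×9 + 18×17×9 ≡ 37 (mod 323)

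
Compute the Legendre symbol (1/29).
(1/29) = 1^{14} mod 29 = 1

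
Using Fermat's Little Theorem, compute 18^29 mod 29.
By Fermat: 18^{28} ≡ 1 (mod 29). So 18^{29} = 18^{28} · 18^{1} ≡ 18^{1} ≡ 18 (mod 29)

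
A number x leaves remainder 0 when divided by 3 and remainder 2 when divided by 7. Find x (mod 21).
M = 3 × 7 = 21. M₁ = 7, y₁ ≡ 1 (mod 3). M₂ = 3, y₂ ≡ 5 (mod 7). x = 0×7×1 + 2×3×5 ≡ 9 (mod 21)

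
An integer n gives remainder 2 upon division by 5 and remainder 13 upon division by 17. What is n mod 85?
M = 5 × 17 = 85. M₁ = 17, y₁ ≡ 3 mod 5. M₂ = 5, y₂ ≡ 7 mod 17. n = 2×17×3 + 13×5×7 ≡ 47 mod 85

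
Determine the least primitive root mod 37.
g = 2. Powers: [2, 4, 8, 16, 32, 27, 17, 34, 31, ...] generates all 36 non-zero residues.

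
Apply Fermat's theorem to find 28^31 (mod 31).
By Fermat: 28^{30} ≡ 1 (mod 31). So 28^{31} = 28^{30} · 28^{1} ≡ 28^{1} ≡ 28 (mod 31)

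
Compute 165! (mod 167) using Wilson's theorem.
(166)! = (165)! × (166) ≡ -1 (mod 167). So (165)! ≡ -1 × (166)^(-1) ≡ (-1)×(-1) = 1 (mod 167)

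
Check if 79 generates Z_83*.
ord_83(79) divides 82. For each prime q|82: 79^{41}≡82, 79^{2}≡16, none ≡ 1. So 79 has order 82 and is a primitive root mod 83.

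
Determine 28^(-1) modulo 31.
Since 31 is prime, by Fermat 28^(-1) ≡ 28^{29} ≡ 10 (mod 31). Verify: 28 × 10 = 280 ≡ 1 (mod 31)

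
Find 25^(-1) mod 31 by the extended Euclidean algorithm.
Extended GCD: 25(5) + 31(-4) = 1. So 25^(-1) ≡ 5 mod 31. Verify: 25 × 5 = 125 ≡ 1 mod 31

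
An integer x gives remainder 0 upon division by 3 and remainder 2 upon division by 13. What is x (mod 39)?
M = 3 × 13 = 39. M₁ = 13, y₁ ≡ 1 (mod 3). M₂ = 3, y₂ ≡ 9 (mod 13). x = 0×13×1 + 2×3×9 ≡ 15 (mod 39)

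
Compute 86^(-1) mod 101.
Since 101 is prime, by Fermat 86^(-1) ≡ 86^{99} ≡ 74 mod 101. Verify: 86 × 74 = 6364 ≡ 1 mod 101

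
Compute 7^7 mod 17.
By repeated squaring (mod 17): 7^{1}≡7, 7^{2}≡15, 7^{4}≡4. Then 7^{7} = 7^{4+2+1} ≡ 4 × 15 × 7 ≡ 12 (mod 17)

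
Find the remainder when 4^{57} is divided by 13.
By Fermat: 4^{12} ≡ 1 (mod 13). 57 = 4×12 + 9. So 4^{57} ≡ 4^{9} ≡ 12 (mod 13)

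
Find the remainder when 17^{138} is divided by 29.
By Fermat: 17^{28} ≡ 1 (mod 29). 138 = 4×28 + 26. So 17^{138} ≡ 17^{26} ≡ 28 (mod 29)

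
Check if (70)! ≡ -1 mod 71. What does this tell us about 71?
(70)! mod 71 = 70. Since this equals -1 mod 71, Wilson confirms 71 is prime.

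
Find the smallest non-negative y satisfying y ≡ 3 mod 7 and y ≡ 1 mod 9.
M = 7 × 9 = 63. M₁ = 9, y₁ ≡ 4 mod 7. M₂ = 7, y₂ ≡ 4 mod 9. y = 3×9×4 + 1×7×4 ≡ 10 mod 63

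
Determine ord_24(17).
Powers of 17 mod 24: 17^1≡17, 17^2≡1. ord_24(17) = 2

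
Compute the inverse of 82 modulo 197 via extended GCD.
Extended GCD: 82(-12) + 197(5) = 1. So 82^(-1) ≡ -12 ≡ 185 (mod 197). Verify: 82 × 185 = 15170 ≡ 1 (mod 197)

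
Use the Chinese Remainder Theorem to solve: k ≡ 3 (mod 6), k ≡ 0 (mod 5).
M = 6 × 5 = 30. M₁ = 5, y₁ ≡ 5 (mod 6). M₂ = 6, y₂ ≡ 1 (mod 5). k = 3×5×5 + 0×6×1 ≡ 15 (mod 30)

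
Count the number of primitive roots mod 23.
Number of primitive roots mod 23 = φ(p-1) = φ(22) = 10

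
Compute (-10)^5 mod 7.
By repeated squaring (mod 7): (-10)^{1}≡4, (-10)^{2}≡2, (-10)^{4}≡4. Then (-10)^{5} = (-10)^{4+1} ≡ 4 × 4 ≡ 2 (mod 7)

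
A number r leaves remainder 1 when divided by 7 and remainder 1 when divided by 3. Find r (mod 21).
M = 7 × 3 = 21. M₁ = 3, y₁ ≡ 5 (mod 7). M₂ = 7, y₂ ≡ 1 (mod 3). r = 1×3×5 + 1×7×1 ≡ 1 (mod 21)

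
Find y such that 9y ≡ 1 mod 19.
Since 19 is prime, by Fermat 9^(-1) ≡ 9^{17} ≡ 17 mod 19. Verify: 9 × 17 = 153 ≡ 1 mod 19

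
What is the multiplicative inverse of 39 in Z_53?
Since 53 is prime, by Fermat 39^(-1) ≡ 39^{51} ≡ 34 mod 53. Verify: 39 × 34 = 1326 ≡ 1 mod 53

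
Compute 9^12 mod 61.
By repeated squaring mod 61: 9^{1}≡9, 9^{2}≡20, 9^{4}≡34, 9^{8}≡58. Then 9^{12} = 9^{8+4} ≡ 58 × 34 ≡ 20 mod 61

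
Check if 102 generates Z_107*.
102^{53} ≡ 1 mod 107 and 53 < 106, so ord_107(102) = 53 ≠ 106 and 102 is not a primitive root.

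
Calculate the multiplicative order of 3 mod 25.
Powers of 3 mod 25: 3^1≡3, 3^2≡9, 3^3≡2, 3^4≡6, 3^5≡18, 3^6≡4, 3^7≡12, 3^8≡11, 3^9≡8, 3^10≡24, 3^11≡22, 3^12≡16, 3^13≡23, 3^14≡19, 3^15≡7, 3^16≡21, 3^17≡13, 3^18≡14, 3^19≡17, 3^20≡1. Order = 20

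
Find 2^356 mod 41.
Using Fermat: 2^{40} ≡ 1 mod 41. 356 ≡ 36 mod 40. So 2^{356} ≡ 2^{36} ≡ 18 mod 41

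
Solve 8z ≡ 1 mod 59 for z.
Since 59 is prime, by Fermat 8^(-1) ≡ 8^{57} ≡ 37 mod 59. Verify: 8 × 37 = 296 ≡ 1 mod 59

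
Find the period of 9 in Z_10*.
Powers of 9 mod 10: 9^1≡9, 9^2≡1. Order = 2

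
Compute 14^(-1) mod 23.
Since 23 is prime, by Fermat 14^(-1) ≡ 14^{21} ≡ 5 mod 23. Verify: 14 × 5 = 70 ≡ 1 mod 23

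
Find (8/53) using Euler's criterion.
(8/53) = 8^{26} mod 53 = -1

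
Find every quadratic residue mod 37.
Squares in Z_37*: {1, 3, 4, 7, 9, 10, 11, 12, 16, 21, 25, 26, 27, 28, 30, 33, 34, 36}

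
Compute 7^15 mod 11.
Using Fermat: 7^{10} ≡ 1 (mod 11). 15 ≡ 5 (mod 10). So 7^{15} ≡ 7^{5} ≡ 10 (mod 11)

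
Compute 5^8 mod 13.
By repeated squaring (mod 13): 5^{1}≡5, 5^{2}≡12, 5^{4}≡1, 5^{8}≡1. So 5^{8} ≡ 1 (mod 13)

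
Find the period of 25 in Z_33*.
Powers of 25 mod 33: 25^1≡25, 25^2≡31, 25^3≡16, 25^4≡4, 25^5≡1. So the order of 25 is 5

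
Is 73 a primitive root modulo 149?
73^{37} ≡ 1 mod 149 and 37 < 148, so ord_149(73) = 37 ≠ 148 and 73 is not a primitive root.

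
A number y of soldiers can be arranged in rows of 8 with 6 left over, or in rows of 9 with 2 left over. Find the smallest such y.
M = 8 × 9 = 72. M₁ = 9, y₁ ≡ 1 (mod 8). M₂ = 8, y₂ ≡ 8 (mod 9). y = 6×9×1 + 2×8×8 ≡ 38 (mod 72)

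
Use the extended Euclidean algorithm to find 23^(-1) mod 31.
Extended GCD: 23(-4) + 31(3) = 1. So 23^(-1) ≡ -4 ≡ 27 (mod 31). Verify: 23 × 27 = 621 ≡ 1 (mod 31)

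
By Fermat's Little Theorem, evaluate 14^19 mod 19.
By Fermat: 14^{18} ≡ 1 (mod 19). So 14^{19} = 14^{18} · 14^{1} ≡ 14^{1} ≡ 14 (mod 19)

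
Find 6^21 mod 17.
Using Fermat: 6^{16} ≡ 1 mod 17. 21 ≡ 5 mod 16. So 6^{21} ≡ 6^{5} ≡ 7 mod 17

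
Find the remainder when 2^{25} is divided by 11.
By Fermat: 2^{10} ≡ 1 (mod 11). 25 = 2×10 + 5. So 2^{25} ≡ 2^{5} ≡ 10 (mod 11)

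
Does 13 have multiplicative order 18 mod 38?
Powers of 13 mod 38: 13^1≡13, 13^2≡17, 13^3≡31, 13^4≡23, 13^5≡33, 13^6≡11, 13^7≡29, 13^8≡35, 13^9≡37, 13^10≡25, 13^11≡21, 13^12≡7, 13^13≡15, 13^14≡5, 13^15≡27, 13^16≡9, 13^17≡3, 13^18≡1. First k with 13^k≡1 is k=18. Yes, ord_38(13) = 18.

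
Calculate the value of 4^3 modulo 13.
4^{3} = 64 ≡ 12 mod 13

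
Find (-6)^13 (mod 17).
By repeated squaring (mod 17): (-6)^{1}≡11, (-6)^{2}≡2, (-6)^{4}≡4, (-6)^{8}≡16. Then (-6)^{13} = (-6)^{8+4+1} ≡ 16 × 4 × 11 ≡ 7 (mod 17)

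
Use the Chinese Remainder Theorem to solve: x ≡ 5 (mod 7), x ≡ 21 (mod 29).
M = 7 × 29 = 203. M₁ = 29, y₁ ≡ 1 (mod 7). M₂ = 7, y₂ ≡ 25 (mod 29). x = 5×29×1 + 21×7×25 ≡ 166 (mod 203)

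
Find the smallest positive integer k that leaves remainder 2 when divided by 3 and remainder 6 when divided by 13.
M = 3 × 13 = 39. M₁ = 13, y₁ ≡ 1 (mod 3). M₂ = 3, y₂ ≡ 9 (mod 13). k = 2×13×1 + 6×3×9 ≡ 32 (mod 39)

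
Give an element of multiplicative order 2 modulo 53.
52 has order 2 mod 53 since 52^{2} ≡ 1 (mod 53) and no smaller power works.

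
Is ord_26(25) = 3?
Powers of 25 mod 26: 25^1≡25, 25^2≡1. Already 25^2≡1, so the order is 2 < 3. No, the actual order is 2.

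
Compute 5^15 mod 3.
Using Fermat: 5^{2} ≡ 1 mod 3. 15 ≡ 1 mod 2. So 5^{15} ≡ 5^{1} ≡ 2 mod 3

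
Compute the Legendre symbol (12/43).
(12/43) = 12^{21} mod 43 = -1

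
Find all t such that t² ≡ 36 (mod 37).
The square roots of 36 mod 37 are 6 and 31. Verify: 6² = 36 ≡ 36 (mod 37)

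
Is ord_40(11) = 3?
Powers of 11 mod 40: 11^1≡11, 11^2≡1. Already 11^2≡1, so the order is 2 < 3. No, the actual order is 2.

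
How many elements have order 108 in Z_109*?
A prime p has φ(p-1) primitive roots; here φ(108) = 36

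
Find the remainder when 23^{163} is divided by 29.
By Fermat: 23^{28} ≡ 1 (mod 29). 163 = 5×28 + 23. So 23^{163} ≡ 23^{23} ≡ 7 (mod 29)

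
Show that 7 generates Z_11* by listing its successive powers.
7^1, 7^2, ..., 7^{10} mod 11: [7, 5, 2, 3, 10, 4, 6, 9, 8, 1]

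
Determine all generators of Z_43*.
There are φ(42) = 12 primitive roots mod 43: {3, 5, 12, 18, 19, 20, 26, 28, 29, 30, 33, 34}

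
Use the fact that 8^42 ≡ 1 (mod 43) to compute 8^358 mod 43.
By Fermat: 8^{42} ≡ 1 (mod 43). 358 ≡ 22 (mod 42). So 8^{358} ≡ 8^{22} ≡ 35 (mod 43)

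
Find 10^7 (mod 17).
By repeated squaring (mod 17): 10^{1}≡10, 10^{2}≡15, 10^{4}≡4. Then 10^{7} = 10^{4+2+1} ≡ 4 × 15 × 10 ≡ 5 (mod 17)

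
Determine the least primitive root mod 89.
g = 3. Powers: [3, 9, 27, 81, 65, 17, 51, 64, ...] generates all 88 non-zero residues.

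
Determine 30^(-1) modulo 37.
Since 37 is prime, by Fermat 30^(-1) ≡ 30^{35} ≡ 21 mod 37. Verify: 30 × 21 = 630 ≡ 1 mod 37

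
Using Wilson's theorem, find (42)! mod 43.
By Wilson's theorem, (42)! ≡ -1 ≡ 42 mod 43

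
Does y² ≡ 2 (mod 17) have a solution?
By Euler's criterion: 2^{8} ≡ 1 (mod 17). Since this equals 1, 2 is a QR.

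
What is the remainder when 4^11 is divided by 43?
By repeated squaring mod 43: 4^{1}≡4, 4^{2}≡16, 4^{4}≡41, 4^{8}≡4. Then 4^{11} = 4^{8+2+1} ≡ 4 × 16 × 4 ≡ 41 mod 43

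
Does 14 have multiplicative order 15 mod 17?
Powers of 14 mod 17: 14^1≡14, 14^2≡9, 14^3≡7, 14^4≡13, 14^5≡12, 14^6≡15, 14^7≡6, 14^8≡16, 14^9≡3, 14^10≡8, 14^11≡10, 14^12≡4, 14^13≡5, 14^14≡2, 14^15≡11, 14^16≡1. 14^15≡11≢1, so ord ≠ 15. No, the actual order is 16.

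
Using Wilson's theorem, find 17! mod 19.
(18)! = (17)! × (18) ≡ -1 (mod 19). So (17)! ≡ -1 × (18)^(-1) ≡ (-1)×(-1) = 1 (mod 19)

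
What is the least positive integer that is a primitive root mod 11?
g = 2. For each prime q|10: 2^{5}≡10, 2^{2}≡4, none ≡ 1, so ord_11(2) = 10 and 2 is a primitive root.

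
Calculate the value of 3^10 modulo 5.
Using Fermat: 3^{4} ≡ 1 (mod 5). 10 ≡ 2 (mod 4). So 3^{10} ≡ 3^{2} ≡ 4 (mod 5)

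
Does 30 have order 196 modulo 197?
ord_197(30) divides 196. For each prime q|196: 30^{98}≡196, 30^{28}≡114, none ≡ 1. So 30 has order 196 and is a primitive root mod 197.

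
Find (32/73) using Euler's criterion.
(32/73) = 32^{36} mod 73 = 1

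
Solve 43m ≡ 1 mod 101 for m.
Since 101 is prime, by Fermat 43^(-1) ≡ 43^{99} ≡ 47 mod 101. Verify: 43 × 47 = 2021 ≡ 1 mod 101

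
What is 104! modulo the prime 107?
(106)! = (104)! × (105) × (106) ≡ -1 mod 107. So (104)! ≡ -1 × [(106)(105)]^(-1) ≡ 53 mod 107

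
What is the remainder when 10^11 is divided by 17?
By repeated squaring (mod 17): 10^{1}≡10, 10^{2}≡15, 10^{4}≡4, 10^{8}≡16. Then 10^{11} = 10^{8+2+1} ≡ 16 × 15 × 10 ≡ 3 (mod 17)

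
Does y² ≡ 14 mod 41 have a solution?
By Euler's criterion: 14^{20} ≡ 40 mod 41. Since this equals -1 (≡ 40), 14 is not a QR.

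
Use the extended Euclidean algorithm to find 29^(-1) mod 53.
Extended GCD: 29(11) + 53(-6) = 1. So 29^(-1) ≡ 11 mod 53. Verify: 29 × 11 = 319 ≡ 1 mod 53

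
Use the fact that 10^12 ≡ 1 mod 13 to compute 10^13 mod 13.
By Fermat: 10^{12} ≡ 1 mod 13. So 10^{13} = 10^{12} · 10^{1} ≡ 10^{1} ≡ 10 mod 13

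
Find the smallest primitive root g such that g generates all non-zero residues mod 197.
g = 2. For each prime q|196: 2^{98}≡196, 2^{28}≡104, none ≡ 1, so ord_197(2) = 196 and 2 is a primitive root.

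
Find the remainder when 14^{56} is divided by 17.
By Fermat: 14^{16} ≡ 1 mod 17. 56 = 3×16 + 8. So 14^{56} ≡ 14^{8} ≡ 16 mod 17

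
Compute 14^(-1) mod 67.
Since 67 is prime, by Fermat 14^(-1) ≡ 14^{65} ≡ 24 mod 67. Verify: 14 × 24 = 336 ≡ 1 mod 67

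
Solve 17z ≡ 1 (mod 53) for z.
Since 53 is prime, by Fermat 17^(-1) ≡ 17^{51} ≡ 25 (mod 53). Verify: 17 × 25 = 425 ≡ 1 (mod 53)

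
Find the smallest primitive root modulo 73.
g = 5. Powers: [5, 25, 52, 41, 59, 3, 15, 2, 10, 50, ...] generates all 72 non-zero residues.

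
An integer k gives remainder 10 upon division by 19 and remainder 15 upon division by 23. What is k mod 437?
M = 19 × 23 = 437. M₁ = 23, y₁ ≡ 5 mod 19. M₂ = 19, y₂ ≡ 17 mod 23. k = 10×23×5 + 15×19×17 ≡ 314 mod 437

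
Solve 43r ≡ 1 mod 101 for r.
Since 101 is prime, by Fermat 43^(-1) ≡ 43^{99} ≡ 47 mod 101. Verify: 43 × 47 = 2021 ≡ 1 mod 101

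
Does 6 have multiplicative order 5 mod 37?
Powers of 6 mod 37: 6^1≡6, 6^2≡36, 6^3≡31, 6^4≡1. Already 6^4≡1, so the order is 4 < 5. No, the actual order is 4.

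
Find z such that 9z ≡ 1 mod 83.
Since 83 is prime, by Fermat 9^(-1) ≡ 9^{81} ≡ 37 mod 83. Verify: 9 × 37 = 333 ≡ 1 mod 83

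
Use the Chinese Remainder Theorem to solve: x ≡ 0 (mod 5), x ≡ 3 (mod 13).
M = 5 × 13 = 65. M₁ = 13, y₁ ≡ 2 (mod 5). M₂ = 5, y₂ ≡ 8 (mod 13). x = 0×13×2 + 3×5×8 ≡ 55 (mod 65)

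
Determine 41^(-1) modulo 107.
Since 107 is prime, by Fermat 41^(-1) ≡ 41^{105} ≡ 47 mod 107. Verify: 41 × 47 = 1927 ≡ 1 mod 107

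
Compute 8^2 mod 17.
8^{2} = 64 ≡ 13 mod 17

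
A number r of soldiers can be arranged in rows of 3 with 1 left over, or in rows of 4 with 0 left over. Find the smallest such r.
M = 3 × 4 = 12. M₁ = 4, y₁ ≡ 1 (mod 3). M₂ = 3, y₂ ≡ 3 (mod 4). r = 1×4×1 + 0×3×3 ≡ 4 (mod 12)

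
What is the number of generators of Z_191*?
A prime p has φ(p-1) primitive roots; here φ(190) = 72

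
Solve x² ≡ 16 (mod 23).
The square roots of 16 mod 23 are 4 and 19. Verify: 4² = 16 ≡ 16 (mod 23)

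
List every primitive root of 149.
There are φ(148) = 72 primitive roots mod 149: {2, 3, 8, 10, 11, 12, 13, 14, 15, 18, 21, 23, 27, 32, 34, 38, 40, 41, 43, 48, 50, 51, 52, 55, 56, 57, 58, 59, 60, 62, 65, 66, 70, 71, 72, 74, 75, 77, 78, 79, 83, 84, 87, 89, 90, 91, 92, 93, 94, 97, 98, 99, 101, 106, 108, 109, 111, 115, 117, 122, 126, 128, 131, 134, 135, 136, 137, 138, 139, 141, 146, 147}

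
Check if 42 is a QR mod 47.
By Euler's criterion: 42^{23} ≡ 1 mod 47. Since this equals 1, 42 is a QR.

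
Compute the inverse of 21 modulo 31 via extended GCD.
Extended GCD: 21(3) + 31(-2) = 1. So 21^(-1) ≡ 3 mod 31. Verify: 21 × 3 = 63 ≡ 1 mod 31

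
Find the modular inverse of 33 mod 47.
Since 47 is prime, by Fermat 33^(-1) ≡ 33^{45} ≡ 10 mod 47. Verify: 33 × 10 = 330 ≡ 1 mod 47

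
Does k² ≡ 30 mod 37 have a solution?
By Euler's criterion: 30^{18} ≡ 1 mod 37. Since this equals 1, 30 is a QR.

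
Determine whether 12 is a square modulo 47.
By Euler's criterion: 12^{23} ≡ 1 (mod 47). Since this equals 1, 12 is a QR.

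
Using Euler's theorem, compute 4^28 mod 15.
By Euler: 4^{8} ≡ 1 mod 15 since gcd(4, 15) = 1. 28 = 3×8 + 4. So 4^{28} ≡ 4^{4} ≡ 1 mod 15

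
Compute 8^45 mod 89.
By repeated squaring mod 89: 8^{1}≡8, 8^{2}≡64, 8^{4}≡2, 8^{8}≡4, 8^{16}≡16, 8^{32}≡78. Then 8^{45} = 8^{32+8+4+1} ≡ 78 × 4 × 2 × 8 ≡ 8 mod 89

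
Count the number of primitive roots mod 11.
There are φ(11-1) = φ(10) = 4 primitive roots modulo 11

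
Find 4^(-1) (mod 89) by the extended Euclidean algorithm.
Extended GCD: 4(-22) + 89(1) = 1. So 4^(-1) ≡ -22 ≡ 67 (mod 89). Verify: 4 × 67 = 268 ≡ 1 (mod 89)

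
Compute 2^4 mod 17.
2^{4} = 16 ≡ 16 mod 17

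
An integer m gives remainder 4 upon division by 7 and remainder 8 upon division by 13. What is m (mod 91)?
M = 7 × 13 = 91. M₁ = 13, y₁ ≡ 6 (mod 7). M₂ = 7, y₂ ≡ 2 (mod 13). m = 4×13×6 + 8×7×2 ≡ 60 (mod 91)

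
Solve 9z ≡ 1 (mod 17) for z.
Since 17 is prime, by Fermat 9^(-1) ≡ 9^{15} ≡ 2 (mod 17). Verify: 9 × 2 = 18 ≡ 1 (mod 17)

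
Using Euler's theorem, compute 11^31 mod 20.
By Euler: 11^{8} ≡ 1 mod 20 since gcd(11, 20) = 1. 31 = 3×8 + 7. So 11^{31} ≡ 11^{7} ≡ 11 mod 20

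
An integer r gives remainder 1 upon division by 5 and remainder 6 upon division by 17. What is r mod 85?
M = 5 × 17 = 85. M₁ = 17, y₁ ≡ 3 mod 5. M₂ = 5, y₂ ≡ 7 mod 17. r = 1×17×3 + 6×5×7 ≡ 6 mod 85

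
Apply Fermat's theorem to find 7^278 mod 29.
By Fermat: 7^{28} ≡ 1 mod 29. 278 ≡ 26 mod 28. So 7^{278} ≡ 7^{26} ≡ 16 mod 29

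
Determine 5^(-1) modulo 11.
Since 11 is prime, by Fermat 5^(-1) ≡ 5^{9} ≡ 9 mod 11. Verify: 5 × 9 = 45 ≡ 1 mod 11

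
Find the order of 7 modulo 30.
Powers of 7 mod 30: 7^1≡7, 7^2≡19, 7^3≡13, 7^4≡1. ord_30(7) = 4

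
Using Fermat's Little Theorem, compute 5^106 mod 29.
By Fermat: 5^{28} ≡ 1 mod 29. 106 = 3×28 + 22. So 5^{106} ≡ 5^{22} ≡ 24 mod 29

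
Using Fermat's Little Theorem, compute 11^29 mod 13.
By Fermat: 11^{12} ≡ 1 mod 13. 29 = 2×12 + 5. So 11^{29} ≡ 11^{5} ≡ 7 mod 13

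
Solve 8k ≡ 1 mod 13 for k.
Since 13 is prime, by Fermat 8^(-1) ≡ 8^{11} ≡ 5 mod 13. Verify: 8 × 5 = 40 ≡ 1 mod 13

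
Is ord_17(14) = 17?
Powers of 14 mod 17: 14^1≡14, 14^2≡9, 14^3≡7, 14^4≡13, 14^5≡12, 14^6≡15, 14^7≡6, 14^8≡16, 14^9≡3, 14^10≡8, 14^11≡10, 14^12≡4, 14^13≡5, 14^14≡2, 14^15≡11, 14^16≡1. Already 14^16≡1, so the order is 16 < 17. No, the actual order is 16.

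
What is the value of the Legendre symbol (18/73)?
(18/73) = 18^{36} mod 73 = 1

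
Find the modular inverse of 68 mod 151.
Since 151 is prime, by Fermat 68^(-1) ≡ 68^{149} ≡ 20 mod 151. Verify: 68 × 20 = 1360 ≡ 1 mod 151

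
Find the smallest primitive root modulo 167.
g = 5. For each prime q|166: 5^{83}≡166, 5^{2}≡25, none ≡ 1, so ord_167(5) = 166 and 5 is a primitive root.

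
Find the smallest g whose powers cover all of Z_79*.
g = 3. Powers: [3, 9, 27, 2, 6, 18, 54, ...] generates all 78 non-zero residues.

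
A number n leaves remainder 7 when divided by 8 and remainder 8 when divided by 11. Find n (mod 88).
M = 8 × 11 = 88. M₁ = 11, y₁ ≡ 3 (mod 8). M₂ = 8, y₂ ≡ 7 (mod 11). n = 7×11×3 + 8×8×7 ≡ 63 (mod 88)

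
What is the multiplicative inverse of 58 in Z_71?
Since 71 is prime, by Fermat 58^(-1) ≡ 58^{69} ≡ 60 mod 71. Verify: 58 × 60 = 3480 ≡ 1 mod 71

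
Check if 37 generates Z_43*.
37^{6} ≡ 1 mod 43 and 6 < 42, so ord_43(37) = 6 ≠ 42 and 37 is not a primitive root.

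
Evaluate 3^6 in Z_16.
By repeated squaring (mod 16): 3^{1}≡3, 3^{2}≡9, 3^{4}≡1. Then 3^{6} = 3^{4+2} ≡ 1 × 9 ≡ 9 (mod 16)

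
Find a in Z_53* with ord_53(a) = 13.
10 has order 13 mod 53 since 10^{13} ≡ 1 mod 53 and no smaller power works.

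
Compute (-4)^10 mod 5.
Using Fermat: (-4)^{4} ≡ 1 (mod 5). 10 ≡ 2 (mod 4). So (-4)^{10} ≡ (-4)^{2} ≡ 1 (mod 5)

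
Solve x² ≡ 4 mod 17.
The square roots of 4 mod 17 are 2 and 15. Verify: 2² = 4 ≡ 4 mod 17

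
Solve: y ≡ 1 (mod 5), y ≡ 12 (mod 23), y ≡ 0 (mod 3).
M = 5 × 23 × 3 = 345. M₁ = 69, y₁ ≡ 4 (mod 5). M₂ = 15, y₂ ≡ 20 (mod 23). M₃ = 115, y₃ ≡ 1 (mod 3). y = 1×69×4 + 12×15×20 + 0×115×1 ≡ 81 (mod 345)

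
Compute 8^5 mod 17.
By repeated squaring (mod 17): 8^{1}≡8, 8^{2}≡13, 8^{4}≡16. Then 8^{5} = 8^{4+1} ≡ 16 × 8 ≡ 9 (mod 17)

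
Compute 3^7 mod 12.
By repeated squaring (mod 12): 3^{1}≡3, 3^{2}≡9, 3^{4}≡9. Then 3^{7} = 3^{4+2+1} ≡ 9 × 9 × 3 ≡ 3 (mod 12)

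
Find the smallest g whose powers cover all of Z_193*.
g = 5. Powers: [5, 25, 125, 46, 37, 185, ...] generates all 192 non-zero residues.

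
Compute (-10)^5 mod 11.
By repeated squaring mod 11: (-10)^{1}≡1, (-10)^{2}≡1, (-10)^{4}≡1. Then (-10)^{5} = (-10)^{4+1} ≡ 1 × 1 ≡ 1 mod 11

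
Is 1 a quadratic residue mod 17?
By Euler's criterion: 1^{8} ≡ 1 (mod 17). Since this equals 1, 1 is a QR.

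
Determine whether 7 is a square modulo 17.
By Euler's criterion: 7^{8} ≡ 16 (mod 17). Since this equals -1 (≡ 16), 7 is not a QR.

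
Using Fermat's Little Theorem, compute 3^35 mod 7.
By Fermat: 3^{6} ≡ 1 (mod 7). 35 = 5×6 + 5. So 3^{35} ≡ 3^{5} ≡ 5 (mod 7)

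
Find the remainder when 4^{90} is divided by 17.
By Fermat: 4^{16} ≡ 1 (mod 17). 90 = 5×16 + 10. So 4^{90} ≡ 4^{10} ≡ 16 (mod 17)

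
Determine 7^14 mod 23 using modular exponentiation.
By repeated squaring mod 23: 7^{1}≡7, 7^{2}≡3, 7^{4}≡9, 7^{8}≡12. Then 7^{14} = 7^{8+4+2} ≡ 12 × 9 × 3 ≡ 2 mod 23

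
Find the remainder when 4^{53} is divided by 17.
By Fermat: 4^{16} ≡ 1 (mod 17). 53 = 3×16 + 5. So 4^{53} ≡ 4^{5} ≡ 4 (mod 17)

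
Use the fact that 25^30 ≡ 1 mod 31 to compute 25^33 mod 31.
By Fermat: 25^{30} ≡ 1 mod 31. So 25^{33} = 25^{30} · 25^{3} ≡ 25^{3} ≡ 1 mod 31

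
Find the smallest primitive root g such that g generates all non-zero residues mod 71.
g = 7. Powers: [7, 49, 59, 58, 51, 2, 14, 27, 47, ...] generates all 70 non-zero residues.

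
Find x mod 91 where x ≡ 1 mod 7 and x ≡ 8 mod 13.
M = 7 × 13 = 91. M₁ = 13, y₁ ≡ 6 mod 7. M₂ = 7, y₂ ≡ 2 mod 13. x = 1×13×6 + 8×7×2 ≡ 8 mod 91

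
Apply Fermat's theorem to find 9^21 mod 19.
By Fermat: 9^{18} ≡ 1 mod 19. So 9^{21} = 9^{18} · 9^{3} ≡ 9^{3} ≡ 7 mod 19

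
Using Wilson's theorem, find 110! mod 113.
(112)! = (110)! × (111) × (112) ≡ -1 mod 113. So (110)! ≡ -1 × [(112)(111)]^(-1) ≡ 56 mod 113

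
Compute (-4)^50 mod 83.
By repeated squaring (mod 83): (-4)^{1}≡79, (-4)^{2}≡16, (-4)^{4}≡7, (-4)^{8}≡49, (-4)^{16}≡77, (-4)^{32}≡36. Then (-4)^{50} = (-4)^{32+16+2} ≡ 36 × 77 × 16 ≡ 30 (mod 83)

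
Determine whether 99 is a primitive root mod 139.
99^{69} ≡ 1 (mod 139) and 69 < 138, so ord_139(99) = 69 ≠ 138 and 99 is not a primitive root.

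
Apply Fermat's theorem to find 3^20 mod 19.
By Fermat: 3^{18} ≡ 1 mod 19. So 3^{20} = 3^{18} · 3^{2} ≡ 3^{2} ≡ 9 mod 19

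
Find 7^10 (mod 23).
By repeated squaring (mod 23): 7^{1}≡7, 7^{2}≡3, 7^{4}≡9, 7^{8}≡12. Then 7^{10} = 7^{8+2} ≡ 12 × 3 ≡ 13 (mod 23)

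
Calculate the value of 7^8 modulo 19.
By repeated squaring (mod 19): 7^{1}≡7, 7^{2}≡11, 7^{4}≡7, 7^{8}≡11. So 7^{8} ≡ 11 (mod 19)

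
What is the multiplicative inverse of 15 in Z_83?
Since 83 is prime, by Fermat 15^(-1) ≡ 15^{81} ≡ 72 mod 83. Verify: 15 × 72 = 1080 ≡ 1 mod 83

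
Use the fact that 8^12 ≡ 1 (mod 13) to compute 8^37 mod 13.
By Fermat: 8^{12} ≡ 1 (mod 13). 37 = 3×12 + 1. So 8^{37} ≡ 8^{1} ≡ 8 (mod 13)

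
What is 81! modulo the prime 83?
(82)! = (81)! × (82) ≡ -1 (mod 83). So (81)! ≡ -1 × (82)^(-1) ≡ (-1)×(-1) = 1 (mod 83)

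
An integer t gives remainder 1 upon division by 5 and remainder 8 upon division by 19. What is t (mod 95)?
M = 5 × 19 = 95. M₁ = 19, y₁ ≡ 4 (mod 5). M₂ = 5, y₂ ≡ 4 (mod 19). t = 1×19×4 + 8×5×4 ≡ 46 (mod 95)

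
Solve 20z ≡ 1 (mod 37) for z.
Since 37 is prime, by Fermat 20^(-1) ≡ 20^{35} ≡ 13 (mod 37). Verify: 20 × 13 = 260 ≡ 1 (mod 37)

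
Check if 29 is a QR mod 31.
By Euler's criterion: 29^{15} ≡ 30 (mod 31). Since this equals -1 (≡ 30), 29 is not a QR.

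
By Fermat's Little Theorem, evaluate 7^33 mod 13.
By Fermat: 7^{12} ≡ 1 mod 13. 33 = 2×12 + 9. So 7^{33} ≡ 7^{9} ≡ 8 mod 13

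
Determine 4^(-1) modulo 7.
Since 7 is prime, by Fermat 4^(-1) ≡ 4^{5} ≡ 2 mod 7. Verify: 4 × 2 = 8 ≡ 1 mod 7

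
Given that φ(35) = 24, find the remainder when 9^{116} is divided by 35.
By Euler: 9^{24} ≡ 1 mod 35 since gcd(9, 35) = 1. 116 = 4×24 + 20. So 9^{116} ≡ 9^{20} ≡ 11 mod 35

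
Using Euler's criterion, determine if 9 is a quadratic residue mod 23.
By Euler's criterion: 9^{11} ≡ 1 mod 23. Since this equals 1, 9 is a QR.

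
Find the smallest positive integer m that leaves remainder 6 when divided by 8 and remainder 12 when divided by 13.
M = 8 × 13 = 104. M₁ = 13, y₁ ≡ 5 (mod 8). M₂ = 8, y₂ ≡ 5 (mod 13). m = 6×13×5 + 12×8×5 ≡ 38 (mod 104)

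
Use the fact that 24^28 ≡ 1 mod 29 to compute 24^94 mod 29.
By Fermat: 24^{28} ≡ 1 mod 29. 94 = 3×28 + 10. So 24^{94} ≡ 24^{10} ≡ 20 mod 29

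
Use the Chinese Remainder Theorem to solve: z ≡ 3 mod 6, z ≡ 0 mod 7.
M = 6 × 7 = 42. M₁ = 7, y₁ ≡ 1 mod 6. M₂ = 6, y₂ ≡ 6 mod 7. z = 3×7×1 + 0×6×6 ≡ 21 mod 42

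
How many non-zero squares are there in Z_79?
The squaring map on Z_79* is 2-to-1, so there are (78)/2 = 39 QRs.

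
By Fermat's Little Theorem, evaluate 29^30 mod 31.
By Fermat's Little Theorem, 29^{30} ≡ 1 mod 31 since 31 is prime and gcd(29, 31) = 1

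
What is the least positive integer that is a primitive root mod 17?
g = 3. Powers: [3, 9, 10, 13, 5, 15, ...] generates all 16 non-zero residues.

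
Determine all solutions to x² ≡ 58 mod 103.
The square roots of 58 mod 103 are 26 and 77. Verify: 26² = 676 ≡ 58 mod 103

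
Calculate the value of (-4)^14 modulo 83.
By repeated squaring (mod 83): (-4)^{1}≡79, (-4)^{2}≡16, (-4)^{4}≡7, (-4)^{8}≡49. Then (-4)^{14} = (-4)^{8+4+2} ≡ 49 × 7 × 16 ≡ 10 (mod 83)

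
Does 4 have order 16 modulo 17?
4^{4} ≡ 1 mod 17 and 4 < 16, so ord_17(4) = 4 ≠ 16 and 4 is not a primitive root.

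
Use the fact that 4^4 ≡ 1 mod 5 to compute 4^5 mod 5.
By Fermat: 4^{4} ≡ 1 mod 5. So 4^{5} = 4^{4} · 4^{1} ≡ 4^{1} ≡ 4 mod 5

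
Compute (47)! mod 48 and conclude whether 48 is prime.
(47)! mod 48 = 0. Since 0 ≢ -1 (mod 48), 48 is not prime.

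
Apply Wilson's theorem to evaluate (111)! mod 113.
(112)! = (111)! × (112) ≡ -1 mod 113. So (111)! ≡ -1 × (112)^(-1) ≡ (-1)×(-1) = 1 mod 113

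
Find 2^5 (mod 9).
By repeated squaring (mod 9): 2^{1}≡2, 2^{2}≡4, 2^{4}≡7. Then 2^{5} = 2^{4+1} ≡ 7 × 2 ≡ 5 (mod 9)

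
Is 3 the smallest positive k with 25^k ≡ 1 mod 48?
Powers of 25 mod 48: 25^1≡25, 25^2≡1. Already 25^2≡1, so the order is 2 < 3. No, the actual order is 2.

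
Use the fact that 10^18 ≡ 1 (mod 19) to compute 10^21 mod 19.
By Fermat: 10^{18} ≡ 1 (mod 19). So 10^{21} = 10^{18} · 10^{3} ≡ 10^{3} ≡ 12 (mod 19)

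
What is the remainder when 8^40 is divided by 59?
By repeated squaring (mod 59): 8^{1}≡8, 8^{2}≡5, 8^{4}≡25, 8^{8}≡35, 8^{16}≡45, 8^{32}≡19. Then 8^{40} = 8^{32+8} ≡ 19 × 35 ≡ 16 (mod 59)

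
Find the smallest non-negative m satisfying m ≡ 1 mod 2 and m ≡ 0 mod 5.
M = 2 × 5 = 10. M₁ = 5, y₁ ≡ 1 mod 2. M₂ = 2, y₂ ≡ 3 mod 5. m = 1×5×1 + 0×2×3 ≡ 5 mod 10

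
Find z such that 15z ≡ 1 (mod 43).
Since 43 is prime, by Fermat 15^(-1) ≡ 15^{41} ≡ 23 (mod 43). Verify: 15 × 23 = 345 ≡ 1 (mod 43)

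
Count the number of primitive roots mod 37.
Number of primitive roots mod 37 = φ(p-1) = φ(36) = 12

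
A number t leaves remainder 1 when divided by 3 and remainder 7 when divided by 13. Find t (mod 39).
M = 3 × 13 = 39. M₁ = 13, y₁ ≡ 1 (mod 3). M₂ = 3, y₂ ≡ 9 (mod 13). t = 1×13×1 + 7×3×9 ≡ 7 (mod 39)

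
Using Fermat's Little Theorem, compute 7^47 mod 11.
By Fermat: 7^{10} ≡ 1 (mod 11). 47 = 4×10 + 7. So 7^{47} ≡ 7^{7} ≡ 6 (mod 11)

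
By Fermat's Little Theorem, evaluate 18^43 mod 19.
By Fermat: 18^{18} ≡ 1 mod 19. 43 = 2×18 + 7. So 18^{43} ≡ 18^{7} ≡ 18 mod 19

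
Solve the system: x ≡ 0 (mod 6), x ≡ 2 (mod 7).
M = 6 × 7 = 42. M₁ = 7, y₁ ≡ 1 (mod 6). M₂ = 6, y₂ ≡ 6 (mod 7). x = 0×7×1 + 2×6×6 ≡ 30 (mod 42)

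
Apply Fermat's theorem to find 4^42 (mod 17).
By Fermat: 4^{16} ≡ 1 (mod 17). 42 = 2×16 + 10. So 4^{42} ≡ 4^{10} ≡ 16 (mod 17)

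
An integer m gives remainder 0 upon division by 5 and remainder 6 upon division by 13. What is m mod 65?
M = 5 × 13 = 65. M₁ = 13, y₁ ≡ 2 mod 5. M₂ = 5, y₂ ≡ 8 mod 13. m = 0×13×2 + 6×5×8 ≡ 45 mod 65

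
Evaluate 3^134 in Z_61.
Using Fermat: 3^{60} ≡ 1 (mod 61). 134 ≡ 14 (mod 60). So 3^{134} ≡ 3^{14} ≡ 20 (mod 61)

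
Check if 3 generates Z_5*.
ord_5(3) divides 4. For each prime q|4: 3^{2}≡4, none ≡ 1. So 3 has order 4 and is a primitive root mod 5.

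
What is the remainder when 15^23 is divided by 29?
By repeated squaring mod 29: 15^{1}≡15, 15^{2}≡22, 15^{4}≡20, 15^{8}≡23, 15^{16}≡7. Then 15^{23} = 15^{16+4+2+1} ≡ 7 × 20 × 22 × 15 ≡ 3 mod 29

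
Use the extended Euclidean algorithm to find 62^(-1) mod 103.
Extended GCD: 62(5) + 103(-3) = 1. So 62^(-1) ≡ 5 (mod 103). Verify: 62 × 5 = 310 ≡ 1 (mod 103)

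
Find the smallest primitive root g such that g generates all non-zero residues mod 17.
g = 3. For each prime q|16: 3^{8}≡16, none ≡ 1, so ord_17(3) = 16 and 3 is a primitive root.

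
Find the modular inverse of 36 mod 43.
Since 43 is prime, by Fermat 36^(-1) ≡ 36^{41} ≡ 6 mod 43. Verify: 36 × 6 = 216 ≡ 1 mod 43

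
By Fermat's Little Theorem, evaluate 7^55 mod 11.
By Fermat: 7^{10} ≡ 1 (mod 11). 55 = 5×10 + 5. So 7^{55} ≡ 7^{5} ≡ 10 (mod 11)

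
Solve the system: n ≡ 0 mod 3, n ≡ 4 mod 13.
M = 3 × 13 = 39. M₁ = 13, y₁ ≡ 1 mod 3. M₂ = 3, y₂ ≡ 9 mod 13. n = 0×13×1 + 4×3×9 ≡ 30 mod 39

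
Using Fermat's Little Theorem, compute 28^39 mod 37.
By Fermat: 28^{36} ≡ 1 (mod 37). So 28^{39} = 28^{36} · 28^{3} ≡ 28^{3} ≡ 11 (mod 37)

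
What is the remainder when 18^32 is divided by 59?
By repeated squaring mod 59: 18^{1}≡18, 18^{2}≡29, 18^{4}≡15, 18^{8}≡48, 18^{16}≡3, 18^{32}≡9. So 18^{32} ≡ 9 mod 59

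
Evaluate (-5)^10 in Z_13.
By repeated squaring (mod 13): (-5)^{1}≡8, (-5)^{2}≡12, (-5)^{4}≡1, (-5)^{8}≡1. Then (-5)^{10} = (-5)^{8+2} ≡ 1 × 12 ≡ 12 (mod 13)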